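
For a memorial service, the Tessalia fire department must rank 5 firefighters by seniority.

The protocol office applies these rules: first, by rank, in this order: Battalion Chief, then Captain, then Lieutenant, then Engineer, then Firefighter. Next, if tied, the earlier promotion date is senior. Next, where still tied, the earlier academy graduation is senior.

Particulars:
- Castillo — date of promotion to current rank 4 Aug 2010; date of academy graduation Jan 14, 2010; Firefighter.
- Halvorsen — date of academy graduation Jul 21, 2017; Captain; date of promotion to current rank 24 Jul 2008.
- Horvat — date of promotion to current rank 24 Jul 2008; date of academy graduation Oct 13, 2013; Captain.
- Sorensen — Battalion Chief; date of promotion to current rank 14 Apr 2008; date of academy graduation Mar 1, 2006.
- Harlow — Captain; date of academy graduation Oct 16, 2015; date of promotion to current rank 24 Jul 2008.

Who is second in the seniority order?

By rank: Sorensen (Battalion Chief); then Horvat, Harlow and Halvorsen (Captain); then Castillo (Firefighter).
Horvat, Harlow and Halvorsen all have date of promotion to current rank 24 Jul 2008, so the next rule applies.
Among Horvat, Harlow and Halvorsen, by date of academy graduation (earlier first): Horvat (Oct 13, 2013) before Harlow (Oct 16, 2015) before Halvorsen (Jul 21, 2017).
Order: Sorensen, Horvat, Harlow, Halvorsen, Castillo.

Horvat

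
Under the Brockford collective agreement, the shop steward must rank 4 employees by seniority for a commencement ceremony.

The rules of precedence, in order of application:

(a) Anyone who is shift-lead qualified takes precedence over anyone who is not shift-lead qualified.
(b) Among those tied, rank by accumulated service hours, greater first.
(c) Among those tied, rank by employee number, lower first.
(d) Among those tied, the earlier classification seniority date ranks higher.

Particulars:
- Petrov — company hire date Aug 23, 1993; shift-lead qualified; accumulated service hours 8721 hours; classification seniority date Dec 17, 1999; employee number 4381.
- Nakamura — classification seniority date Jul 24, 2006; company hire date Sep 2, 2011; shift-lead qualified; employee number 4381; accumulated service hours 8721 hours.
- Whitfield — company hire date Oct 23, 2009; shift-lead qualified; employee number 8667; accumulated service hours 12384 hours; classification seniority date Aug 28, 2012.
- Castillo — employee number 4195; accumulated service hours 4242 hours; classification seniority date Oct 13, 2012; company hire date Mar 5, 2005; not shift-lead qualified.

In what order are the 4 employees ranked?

By the first rule: Whitfield, Petrov and Nakamura (each shift-lead qualified); then Castillo (not shift-lead qualified).
Among Whitfield, Petrov and Nakamura, by accumulated service hours (higher first): Whitfield (12384 hours) before Petrov and Nakamura (8721 hours).
Petrov and Nakamura both have employee number 4381, so the next rule applies.
Among Petrov and Nakamura, by classification seniority date (earlier first): Petrov (Dec 17, 1999) before Nakamura (Jul 24, 2006).
Full order: Whitfield, Petrov, Nakamura, Castillo.

Whitfield, Petrov, Nakamura, Castillo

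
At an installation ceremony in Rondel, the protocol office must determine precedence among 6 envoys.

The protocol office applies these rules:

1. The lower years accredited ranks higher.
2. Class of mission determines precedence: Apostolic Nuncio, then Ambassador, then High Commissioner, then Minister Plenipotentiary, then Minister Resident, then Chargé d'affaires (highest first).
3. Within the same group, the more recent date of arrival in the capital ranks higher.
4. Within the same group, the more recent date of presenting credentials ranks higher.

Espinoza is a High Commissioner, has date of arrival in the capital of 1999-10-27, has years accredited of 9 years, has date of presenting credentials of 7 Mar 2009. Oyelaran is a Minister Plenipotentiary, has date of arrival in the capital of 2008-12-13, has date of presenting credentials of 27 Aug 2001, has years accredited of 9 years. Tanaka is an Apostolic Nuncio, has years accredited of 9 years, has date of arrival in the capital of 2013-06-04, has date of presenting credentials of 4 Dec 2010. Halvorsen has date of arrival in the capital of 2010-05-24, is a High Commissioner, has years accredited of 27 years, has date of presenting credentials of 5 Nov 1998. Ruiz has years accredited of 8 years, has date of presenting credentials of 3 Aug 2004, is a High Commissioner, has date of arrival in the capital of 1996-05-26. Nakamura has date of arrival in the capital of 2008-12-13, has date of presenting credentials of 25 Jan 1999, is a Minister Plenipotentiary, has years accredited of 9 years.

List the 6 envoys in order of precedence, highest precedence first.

Ruiz, Tanaka, Espinoza, Oyelaran, Nakamura, Halvorsen

By years accredited (lower first): Ruiz (8 years); then Tanaka, Espinoza, Oyelaran and Nakamura (each 9 years); then Halvorsen (27 years).
Among Tanaka, Espinoza, Oyelaran and Nakamura, by class of mission: Tanaka (Apostolic Nuncio) before Espinoza (High Commissioner) before Oyelaran and Nakamura (Minister Plenipotentiary).
Oyelaran and Nakamura both have date of arrival in the capital 2008-12-13, so the next rule applies.
Among Oyelaran and Nakamura, by date of presenting credentials (later first): Oyelaran (27 Aug 2001) before Nakamura (25 Jan 1999).
Full order: Ruiz, Tanaka, Espinoza, Oyelaran, Nakamura, Halvorsen.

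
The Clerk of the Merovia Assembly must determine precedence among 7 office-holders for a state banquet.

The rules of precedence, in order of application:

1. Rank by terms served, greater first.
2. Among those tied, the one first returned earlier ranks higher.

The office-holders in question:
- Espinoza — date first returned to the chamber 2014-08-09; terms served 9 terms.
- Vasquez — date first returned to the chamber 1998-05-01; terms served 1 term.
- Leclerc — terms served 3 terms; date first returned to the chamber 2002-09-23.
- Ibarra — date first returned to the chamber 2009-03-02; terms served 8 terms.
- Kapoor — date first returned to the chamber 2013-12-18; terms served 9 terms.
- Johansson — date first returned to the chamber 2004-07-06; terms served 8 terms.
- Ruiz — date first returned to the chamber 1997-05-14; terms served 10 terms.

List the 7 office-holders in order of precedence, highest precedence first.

By terms served (higher first): Ruiz (10 terms); then Kapoor and Espinoza (both 9 terms); then Johansson and Ibarra (both 8 terms); then Leclerc (3 terms); then Vasquez (1 term).
Among Kapoor and Espinoza, by date first returned to the chamber (earlier first): Kapoor (2013-12-18) before Espinoza (2014-08-09).
Among Johansson and Ibarra, by date first returned to the chamber (earlier first): Johansson (2004-07-06) before Ibarra (2009-03-02).
Full order: Ruiz, Kapoor, Espinoza, Johansson, Ibarra, Leclerc, Vasquez.

Ruiz, Kapoor, Espinoza, Johansson, Ibarra, Leclerc, Vasquez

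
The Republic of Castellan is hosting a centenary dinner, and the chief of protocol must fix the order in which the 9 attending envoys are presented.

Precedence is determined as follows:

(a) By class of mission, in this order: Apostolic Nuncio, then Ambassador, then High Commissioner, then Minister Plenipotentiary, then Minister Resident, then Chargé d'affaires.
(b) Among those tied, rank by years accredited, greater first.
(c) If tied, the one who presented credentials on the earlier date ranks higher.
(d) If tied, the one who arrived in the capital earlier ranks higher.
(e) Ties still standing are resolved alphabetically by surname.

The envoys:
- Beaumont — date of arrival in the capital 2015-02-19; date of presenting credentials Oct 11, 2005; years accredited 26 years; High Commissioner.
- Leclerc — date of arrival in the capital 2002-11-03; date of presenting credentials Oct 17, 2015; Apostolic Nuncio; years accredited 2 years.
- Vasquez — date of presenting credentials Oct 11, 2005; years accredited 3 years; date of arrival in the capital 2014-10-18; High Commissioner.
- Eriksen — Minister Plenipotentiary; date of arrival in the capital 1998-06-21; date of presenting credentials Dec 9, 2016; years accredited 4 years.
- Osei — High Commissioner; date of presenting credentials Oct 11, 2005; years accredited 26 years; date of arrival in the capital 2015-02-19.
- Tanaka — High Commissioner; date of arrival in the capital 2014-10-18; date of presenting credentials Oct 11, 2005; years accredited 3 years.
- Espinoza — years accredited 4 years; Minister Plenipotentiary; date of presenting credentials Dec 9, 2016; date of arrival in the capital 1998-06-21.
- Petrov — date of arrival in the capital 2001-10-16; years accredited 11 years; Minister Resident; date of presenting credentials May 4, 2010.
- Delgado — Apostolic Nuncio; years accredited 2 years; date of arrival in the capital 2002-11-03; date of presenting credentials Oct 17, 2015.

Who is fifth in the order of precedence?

Tanaka

By class of mission: Delgado and Leclerc (Apostolic Nuncio); then Beaumont, Osei, Tanaka and Vasquez (High Commissioner); then Eriksen and Espinoza (Minister Plenipotentiary); then Petrov (Minister Resident).
Delgado and Leclerc both have years accredited 2 years, so the next rule applies.
Delgado and Leclerc both have date of presenting credentials Oct 17, 2015, so the next rule applies.
Delgado and Leclerc both have date of arrival in the capital 2002-11-03, so the next rule applies.
Among Delgado and Leclerc, alphabetically by surname: Delgado before Leclerc.
Among Beaumont, Osei, Tanaka and Vasquez, by years accredited (higher first): Beaumont and Osei (26 years) before Tanaka and Vasquez (3 years).
Beaumont and Osei both have date of presenting credentials Oct 11, 2005, so the next rule applies.
Beaumont and Osei both have date of arrival in the capital 2015-02-19, so the next rule applies.
Among Beaumont and Osei, alphabetically by surname: Beaumont before Osei.
Tanaka and Vasquez both have date of presenting credentials Oct 11, 2005, so the next rule applies.
Tanaka and Vasquez both have date of arrival in the capital 2014-10-18, so the next rule applies.
Among Tanaka and Vasquez, alphabetically by surname: Tanaka before Vasquez.
Eriksen and Espinoza both have years accredited 4 years, so the next rule applies.
Eriksen and Espinoza both have date of presenting credentials Dec 9, 2016, so the next rule applies.
Eriksen and Espinoza both have date of arrival in the capital 1998-06-21, so the next rule applies.
Among Eriksen and Espinoza, alphabetically by surname: Eriksen before Espinoza.
Order: Delgado, Leclerc, Beaumont, Osei, Tanaka, Vasquez, Eriksen, Espinoza, Petrov.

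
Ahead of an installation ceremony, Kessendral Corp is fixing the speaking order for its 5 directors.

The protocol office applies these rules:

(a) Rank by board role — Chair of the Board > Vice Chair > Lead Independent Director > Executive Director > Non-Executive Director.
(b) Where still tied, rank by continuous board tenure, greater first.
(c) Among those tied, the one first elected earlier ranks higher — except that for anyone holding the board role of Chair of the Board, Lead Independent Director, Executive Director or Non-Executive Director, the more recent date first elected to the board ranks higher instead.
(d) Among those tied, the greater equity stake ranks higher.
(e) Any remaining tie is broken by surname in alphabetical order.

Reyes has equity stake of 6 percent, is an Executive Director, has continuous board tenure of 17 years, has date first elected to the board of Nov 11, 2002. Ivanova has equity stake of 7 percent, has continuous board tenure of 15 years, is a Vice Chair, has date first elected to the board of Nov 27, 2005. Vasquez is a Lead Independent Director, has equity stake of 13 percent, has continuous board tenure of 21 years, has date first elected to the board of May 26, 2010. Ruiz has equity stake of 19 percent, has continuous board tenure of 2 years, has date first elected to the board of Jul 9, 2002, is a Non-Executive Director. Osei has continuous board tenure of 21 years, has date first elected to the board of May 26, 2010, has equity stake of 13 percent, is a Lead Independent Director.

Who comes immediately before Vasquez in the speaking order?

By board role: Ivanova (Vice Chair); then Osei and Vasquez (Lead Independent Director); then Reyes (Executive Director); then Ruiz (Non-Executive Director).
Osei and Vasquez both have continuous board tenure 21 years, so the next rule applies.
Osei and Vasquez both have date first elected to the board May 26, 2010, so the next rule applies.
Osei and Vasquez both have equity stake 13 percent, so the next rule applies.
Among Osei and Vasquez, alphabetically by surname: Osei before Vasquez.
Order: Ivanova, Osei, Vasquez, Reyes, Ruiz.

Osei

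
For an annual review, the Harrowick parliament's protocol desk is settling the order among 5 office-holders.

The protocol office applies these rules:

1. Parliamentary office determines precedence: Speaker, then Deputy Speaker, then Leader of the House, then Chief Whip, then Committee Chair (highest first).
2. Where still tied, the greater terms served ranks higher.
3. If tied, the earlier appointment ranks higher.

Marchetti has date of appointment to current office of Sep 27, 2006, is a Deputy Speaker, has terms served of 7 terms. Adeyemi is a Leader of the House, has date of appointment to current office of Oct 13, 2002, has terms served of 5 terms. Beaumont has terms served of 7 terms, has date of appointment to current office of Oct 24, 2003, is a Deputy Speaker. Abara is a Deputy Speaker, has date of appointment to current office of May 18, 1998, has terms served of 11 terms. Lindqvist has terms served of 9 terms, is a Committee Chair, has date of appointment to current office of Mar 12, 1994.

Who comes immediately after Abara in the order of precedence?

By parliamentary office: Abara, Beaumont and Marchetti (Deputy Speaker); then Adeyemi (Leader of the House); then Lindqvist (Committee Chair).
Among Abara, Beaumont and Marchetti, by terms served (higher first): Abara (11 terms) before Beaumont and Marchetti (7 terms).
Among Beaumont and Marchetti, by date of appointment to current office (earlier first): Beaumont (Oct 24, 2003) before Marchetti (Sep 27, 2006).
Order: Abara, Beaumont, Marchetti, Adeyemi, Lindqvist.

Beaumont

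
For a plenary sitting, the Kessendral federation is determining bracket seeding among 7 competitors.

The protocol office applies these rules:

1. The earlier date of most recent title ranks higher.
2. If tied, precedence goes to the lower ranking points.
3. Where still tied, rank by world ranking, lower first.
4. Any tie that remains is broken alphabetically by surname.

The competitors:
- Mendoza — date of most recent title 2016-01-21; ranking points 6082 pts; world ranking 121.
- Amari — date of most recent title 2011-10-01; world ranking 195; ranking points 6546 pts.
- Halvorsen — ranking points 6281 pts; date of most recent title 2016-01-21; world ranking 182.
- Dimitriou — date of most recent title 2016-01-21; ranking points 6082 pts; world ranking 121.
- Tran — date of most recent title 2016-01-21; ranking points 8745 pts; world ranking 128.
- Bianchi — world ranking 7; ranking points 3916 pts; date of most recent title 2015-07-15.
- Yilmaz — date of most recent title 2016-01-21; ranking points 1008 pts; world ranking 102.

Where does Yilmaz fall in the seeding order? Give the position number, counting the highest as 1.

By date of most recent title (earlier first): Amari (2011-10-01); then Bianchi (2015-07-15); then Yilmaz, Dimitriou, Mendoza, Halvorsen and Tran (each 2016-01-21).
Among Yilmaz, Dimitriou, Mendoza, Halvorsen and Tran, by ranking points (lower first): Yilmaz (1008 pts) before Dimitriou and Mendoza (6082 pts) before Halvorsen (6281 pts) before Tran (8745 pts).
Dimitriou and Mendoza both have world ranking 121, so the next rule applies.
Among Dimitriou and Mendoza, alphabetically by surname: Dimitriou before Mendoza.
Order: Amari, Bianchi, Yilmaz, Dimitriou, Mendoza, Halvorsen, Tran. So position 3.

3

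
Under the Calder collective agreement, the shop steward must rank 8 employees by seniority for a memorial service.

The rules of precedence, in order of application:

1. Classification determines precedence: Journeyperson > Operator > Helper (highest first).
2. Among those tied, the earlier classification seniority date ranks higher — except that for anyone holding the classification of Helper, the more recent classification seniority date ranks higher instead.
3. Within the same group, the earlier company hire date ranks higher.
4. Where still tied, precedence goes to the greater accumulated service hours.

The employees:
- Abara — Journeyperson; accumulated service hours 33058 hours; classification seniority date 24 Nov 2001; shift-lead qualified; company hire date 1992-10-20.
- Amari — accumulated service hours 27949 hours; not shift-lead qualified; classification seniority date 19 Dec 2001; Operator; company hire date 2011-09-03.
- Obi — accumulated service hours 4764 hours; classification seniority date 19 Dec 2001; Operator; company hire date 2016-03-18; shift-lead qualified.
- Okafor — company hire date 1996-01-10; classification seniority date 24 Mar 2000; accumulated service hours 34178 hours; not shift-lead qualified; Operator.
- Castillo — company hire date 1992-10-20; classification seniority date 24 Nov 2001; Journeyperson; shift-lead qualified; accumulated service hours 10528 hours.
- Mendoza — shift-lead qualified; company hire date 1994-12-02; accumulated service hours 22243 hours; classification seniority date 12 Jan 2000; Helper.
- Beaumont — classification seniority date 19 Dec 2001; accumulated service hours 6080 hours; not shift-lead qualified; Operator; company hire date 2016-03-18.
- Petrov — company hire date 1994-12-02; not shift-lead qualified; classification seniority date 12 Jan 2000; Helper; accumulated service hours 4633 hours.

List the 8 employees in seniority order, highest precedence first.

Abara, Castillo, Okafor, Amari, Beaumont, Obi, Mendoza, Petrov

By classification: Abara and Castillo (Journeyperson); then Okafor, Amari, Beaumont and Obi (Operator); then Mendoza and Petrov (Helper).
Abara and Castillo both have classification seniority date 24 Nov 2001, so the next rule applies.
Abara and Castillo both have company hire date 1992-10-20, so the next rule applies.
Among Abara and Castillo, by accumulated service hours (higher first): Abara (33058 hours) before Castillo (10528 hours).
Among Okafor, Amari, Beaumont and Obi, by classification seniority date (earlier first): Okafor (24 Mar 2000) before Amari, Beaumont and Obi (19 Dec 2001).
Among Amari, Beaumont and Obi, by company hire date (earlier first): Amari (2011-09-03) before Beaumont and Obi (2016-03-18).
Among Beaumont and Obi, by accumulated service hours (higher first): Beaumont (6080 hours) before Obi (4764 hours).
Mendoza and Petrov both have classification seniority date 12 Jan 2000, so the next rule applies.
Mendoza and Petrov both have company hire date 1994-12-02, so the next rule applies.
Among Mendoza and Petrov, by accumulated service hours (higher first): Mendoza (22243 hours) before Petrov (4633 hours).
Full order: Abara, Castillo, Okafor, Amari, Beaumont, Obi, Mendoza, Petrov.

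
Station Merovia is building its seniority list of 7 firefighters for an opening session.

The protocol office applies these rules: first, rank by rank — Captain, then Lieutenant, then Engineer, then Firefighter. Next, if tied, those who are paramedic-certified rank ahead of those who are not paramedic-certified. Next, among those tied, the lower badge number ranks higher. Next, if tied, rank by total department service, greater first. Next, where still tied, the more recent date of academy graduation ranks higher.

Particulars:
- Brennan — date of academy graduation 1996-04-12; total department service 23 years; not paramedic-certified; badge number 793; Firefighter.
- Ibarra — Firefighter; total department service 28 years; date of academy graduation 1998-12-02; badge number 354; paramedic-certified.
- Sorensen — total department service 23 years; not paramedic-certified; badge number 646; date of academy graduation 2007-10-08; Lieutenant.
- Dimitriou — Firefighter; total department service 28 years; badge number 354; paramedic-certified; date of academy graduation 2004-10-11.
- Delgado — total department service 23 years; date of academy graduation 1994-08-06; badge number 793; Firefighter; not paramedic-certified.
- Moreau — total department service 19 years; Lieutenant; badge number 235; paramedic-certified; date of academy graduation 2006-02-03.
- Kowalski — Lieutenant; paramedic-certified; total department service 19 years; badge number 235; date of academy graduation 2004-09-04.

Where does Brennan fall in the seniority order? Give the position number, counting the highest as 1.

6

By rank: Moreau, Kowalski and Sorensen (Lieutenant); then Dimitriou, Ibarra, Brennan and Delgado (Firefighter).
Among Moreau, Kowalski and Sorensen, paramedic-certified before not paramedic-certified: Moreau and Kowalski (paramedic-certified) before Sorensen (not paramedic-certified).
Moreau and Kowalski both have badge number 235, so the next rule applies.
Moreau and Kowalski both have total department service 19 years, so the next rule applies.
Among Moreau and Kowalski, by date of academy graduation (later first): Moreau (2006-02-03) before Kowalski (2004-09-04).
Among Dimitriou, Ibarra, Brennan and Delgado, paramedic-certified before not paramedic-certified: Dimitriou and Ibarra (paramedic-certified) before Brennan and Delgado (not paramedic-certified).
Dimitriou and Ibarra both have badge number 354, so the next rule applies.
Dimitriou and Ibarra both have total department service 28 years, so the next rule applies.
Among Dimitriou and Ibarra, by date of academy graduation (later first): Dimitriou (2004-10-11) before Ibarra (1998-12-02).
Brennan and Delgado both have badge number 793, so the next rule applies.
Brennan and Delgado both have total department service 23 years, so the next rule applies.
Among Brennan and Delgado, by date of academy graduation (later first): Brennan (1996-04-12) before Delgado (1994-08-06).
Order: Moreau, Kowalski, Sorensen, Dimitriou, Ibarra, Brennan, Delgado. So position 6.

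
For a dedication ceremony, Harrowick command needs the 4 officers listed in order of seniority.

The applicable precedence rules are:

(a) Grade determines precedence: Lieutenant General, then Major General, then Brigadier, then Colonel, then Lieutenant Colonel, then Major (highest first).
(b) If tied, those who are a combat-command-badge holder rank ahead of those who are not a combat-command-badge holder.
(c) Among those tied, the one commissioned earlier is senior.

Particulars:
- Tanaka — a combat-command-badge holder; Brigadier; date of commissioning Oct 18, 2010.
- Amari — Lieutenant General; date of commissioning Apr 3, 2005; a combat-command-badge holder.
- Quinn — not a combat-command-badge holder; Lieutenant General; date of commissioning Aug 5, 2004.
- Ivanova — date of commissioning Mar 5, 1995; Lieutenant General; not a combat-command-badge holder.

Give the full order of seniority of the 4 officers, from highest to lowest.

By grade: Amari, Ivanova and Quinn (Lieutenant General); then Tanaka (Brigadier).
Among Amari, Ivanova and Quinn, a combat-command-badge holder before not a combat-command-badge holder: Amari (a combat-command-badge holder) before Ivanova and Quinn (not a combat-command-badge holder).
Among Ivanova and Quinn, by date of commissioning (earlier first): Ivanova (Mar 5, 1995) before Quinn (Aug 5, 2004).
Full order: Amari, Ivanova, Quinn, Tanaka.

Amari, Ivanova, Quinn, Tanaka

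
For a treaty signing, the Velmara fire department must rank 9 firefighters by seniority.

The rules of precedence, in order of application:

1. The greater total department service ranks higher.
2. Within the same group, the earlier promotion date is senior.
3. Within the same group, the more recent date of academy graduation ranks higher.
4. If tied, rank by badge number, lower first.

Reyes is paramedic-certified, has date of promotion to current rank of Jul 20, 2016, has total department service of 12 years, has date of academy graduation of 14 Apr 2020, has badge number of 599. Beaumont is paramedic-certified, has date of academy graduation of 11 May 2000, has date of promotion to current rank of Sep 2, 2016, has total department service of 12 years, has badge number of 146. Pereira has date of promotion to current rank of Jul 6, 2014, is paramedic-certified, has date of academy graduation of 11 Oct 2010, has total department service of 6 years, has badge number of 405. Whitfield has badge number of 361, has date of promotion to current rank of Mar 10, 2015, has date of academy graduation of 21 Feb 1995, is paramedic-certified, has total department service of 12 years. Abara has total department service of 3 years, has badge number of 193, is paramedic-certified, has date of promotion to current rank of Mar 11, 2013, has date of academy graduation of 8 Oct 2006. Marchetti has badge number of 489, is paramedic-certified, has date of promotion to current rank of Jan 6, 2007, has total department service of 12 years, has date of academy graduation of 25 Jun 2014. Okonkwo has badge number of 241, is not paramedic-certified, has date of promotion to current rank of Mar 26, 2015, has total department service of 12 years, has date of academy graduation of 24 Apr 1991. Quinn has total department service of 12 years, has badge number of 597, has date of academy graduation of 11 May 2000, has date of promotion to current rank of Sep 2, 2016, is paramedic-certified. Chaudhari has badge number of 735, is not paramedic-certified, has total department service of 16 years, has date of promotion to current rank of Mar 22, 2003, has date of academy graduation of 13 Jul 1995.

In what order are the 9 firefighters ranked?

By total department service (higher first): Chaudhari (16 years); then Marchetti, Whitfield, Okonkwo, Reyes, Beaumont and Quinn (each 12 years); then Pereira (6 years); then Abara (3 years).
Among Marchetti, Whitfield, Okonkwo, Reyes, Beaumont and Quinn, by date of promotion to current rank (earlier first): Marchetti (Jan 6, 2007) before Whitfield (Mar 10, 2015) before Okonkwo (Mar 26, 2015) before Reyes (Jul 20, 2016) before Beaumont and Quinn (Sep 2, 2016).
Beaumont and Quinn both have date of academy graduation 11 May 2000, so the next rule applies.
Among Beaumont and Quinn, by badge number (lower first): Beaumont (146) before Quinn (597).
Full order: Chaudhari, Marchetti, Whitfield, Okonkwo, Reyes, Beaumont, Quinn, Pereira, Abara.

Chaudhari, Marchetti, Whitfield, Okonkwo, Reyes, Beaumont, Quinn, Pereira, Abara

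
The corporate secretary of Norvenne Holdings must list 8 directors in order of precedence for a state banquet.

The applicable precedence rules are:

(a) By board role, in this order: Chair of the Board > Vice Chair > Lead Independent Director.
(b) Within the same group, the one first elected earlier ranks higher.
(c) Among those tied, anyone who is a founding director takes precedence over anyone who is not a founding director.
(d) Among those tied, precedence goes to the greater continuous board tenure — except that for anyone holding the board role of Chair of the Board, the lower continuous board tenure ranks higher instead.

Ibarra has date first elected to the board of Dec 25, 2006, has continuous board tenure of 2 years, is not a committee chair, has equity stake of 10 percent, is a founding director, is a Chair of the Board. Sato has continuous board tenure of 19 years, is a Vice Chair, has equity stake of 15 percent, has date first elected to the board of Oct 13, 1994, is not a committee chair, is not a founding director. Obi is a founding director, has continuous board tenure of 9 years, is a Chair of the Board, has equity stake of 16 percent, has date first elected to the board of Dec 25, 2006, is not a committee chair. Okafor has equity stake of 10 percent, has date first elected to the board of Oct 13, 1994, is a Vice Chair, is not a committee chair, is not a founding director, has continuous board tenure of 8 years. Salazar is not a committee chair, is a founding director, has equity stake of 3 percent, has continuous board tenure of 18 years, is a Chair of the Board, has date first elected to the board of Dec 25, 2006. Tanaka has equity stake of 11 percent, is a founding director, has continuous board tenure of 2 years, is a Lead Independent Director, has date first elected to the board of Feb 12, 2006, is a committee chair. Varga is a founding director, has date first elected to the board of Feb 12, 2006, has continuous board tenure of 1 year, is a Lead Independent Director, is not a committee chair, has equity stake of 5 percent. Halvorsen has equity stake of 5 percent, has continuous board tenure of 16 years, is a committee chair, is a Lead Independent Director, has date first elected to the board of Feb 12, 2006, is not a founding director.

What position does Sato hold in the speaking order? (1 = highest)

By board role: Ibarra, Obi and Salazar (Chair of the Board); then Sato and Okafor (Vice Chair); then Tanaka, Varga and Halvorsen (Lead Independent Director).
Ibarra, Obi and Salazar all have date first elected to the board Dec 25, 2006, so the next rule applies.
Ibarra, Obi and Salazar are each a founding director, so the next rule applies.
Among Ibarra, Obi and Salazar, by continuous board tenure (lower first) (reversed rule for this group): Ibarra (2 years) before Obi (9 years) before Salazar (18 years).
Sato and Okafor both have date first elected to the board Oct 13, 1994, so the next rule applies.
Sato and Okafor are each not a founding director, so the next rule applies.
Among Sato and Okafor, by continuous board tenure (higher first): Sato (19 years) before Okafor (8 years).
Tanaka, Varga and Halvorsen all have date first elected to the board Feb 12, 2006, so the next rule applies.
Among Tanaka, Varga and Halvorsen, a founding director before not a founding director: Tanaka and Varga (a founding director) before Halvorsen (not a founding director).
Among Tanaka and Varga, by continuous board tenure (higher first): Tanaka (2 years) before Varga (1 year).
Order: Ibarra, Obi, Salazar, Sato, Okafor, Tanaka, Varga, Halvorsen. So position 4.

4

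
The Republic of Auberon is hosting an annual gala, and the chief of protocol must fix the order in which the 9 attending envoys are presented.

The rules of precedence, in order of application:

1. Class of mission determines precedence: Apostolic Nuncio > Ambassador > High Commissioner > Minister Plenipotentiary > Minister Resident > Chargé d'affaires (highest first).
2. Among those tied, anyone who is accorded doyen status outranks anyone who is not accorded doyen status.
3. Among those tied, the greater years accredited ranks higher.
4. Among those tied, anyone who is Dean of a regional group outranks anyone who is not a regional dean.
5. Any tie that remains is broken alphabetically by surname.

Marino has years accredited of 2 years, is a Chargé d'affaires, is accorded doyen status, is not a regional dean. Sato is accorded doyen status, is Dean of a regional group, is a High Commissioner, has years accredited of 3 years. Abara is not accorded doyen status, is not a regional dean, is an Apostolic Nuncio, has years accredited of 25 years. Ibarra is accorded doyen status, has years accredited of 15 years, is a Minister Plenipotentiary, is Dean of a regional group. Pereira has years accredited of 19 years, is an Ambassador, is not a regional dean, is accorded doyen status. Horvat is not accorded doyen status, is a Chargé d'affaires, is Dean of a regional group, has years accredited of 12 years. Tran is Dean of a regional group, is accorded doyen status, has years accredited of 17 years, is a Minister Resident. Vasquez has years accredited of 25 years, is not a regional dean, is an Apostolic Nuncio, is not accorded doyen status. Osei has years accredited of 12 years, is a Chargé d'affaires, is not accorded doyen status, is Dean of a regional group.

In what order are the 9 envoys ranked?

Abara, Vasquez, Pereira, Sato, Ibarra, Tran, Marino, Horvat, Osei

By class of mission: Abara and Vasquez (Apostolic Nuncio); then Pereira (Ambassador); then Sato (High Commissioner); then Ibarra (Minister Plenipotentiary); then Tran (Minister Resident); then Marino, Horvat and Osei (Chargé d'affaires).
Abara and Vasquez are each not accorded doyen status, so the next rule applies.
Abara and Vasquez both have years accredited 25 years, so the next rule applies.
Abara and Vasquez are each not a regional dean, so the next rule applies.
Among Abara and Vasquez, alphabetically by surname: Abara before Vasquez.
Among Marino, Horvat and Osei, accorded doyen status before not accorded doyen status: Marino (accorded doyen status) before Horvat and Osei (not accorded doyen status).
Horvat and Osei both have years accredited 12 years, so the next rule applies.
Horvat and Osei are each Dean of a regional group, so the next rule applies.
Among Horvat and Osei, alphabetically by surname: Horvat before Osei.
Full order: Abara, Vasquez, Pereira, Sato, Ibarra, Tran, Marino, Horvat, Osei.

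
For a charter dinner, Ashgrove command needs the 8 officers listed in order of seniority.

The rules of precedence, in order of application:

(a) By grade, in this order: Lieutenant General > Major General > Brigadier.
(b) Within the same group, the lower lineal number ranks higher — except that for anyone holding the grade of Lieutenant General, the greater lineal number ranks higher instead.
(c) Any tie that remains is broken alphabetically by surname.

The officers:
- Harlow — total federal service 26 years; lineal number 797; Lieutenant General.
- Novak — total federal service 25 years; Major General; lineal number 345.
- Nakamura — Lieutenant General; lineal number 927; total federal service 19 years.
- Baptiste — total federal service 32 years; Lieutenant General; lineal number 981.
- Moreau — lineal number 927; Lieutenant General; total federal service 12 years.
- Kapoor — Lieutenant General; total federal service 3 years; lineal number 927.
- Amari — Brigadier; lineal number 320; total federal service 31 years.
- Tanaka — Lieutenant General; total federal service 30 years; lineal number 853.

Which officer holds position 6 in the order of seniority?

Harlow

By grade: Baptiste, Kapoor, Moreau, Nakamura, Tanaka and Harlow (Lieutenant General); then Novak (Major General); then Amari (Brigadier).
Among Baptiste, Kapoor, Moreau, Nakamura, Tanaka and Harlow, by lineal number (higher first) (reversed rule for this group): Baptiste (981) before Kapoor, Moreau and Nakamura (927) before Tanaka (853) before Harlow (797).
Among Kapoor, Moreau and Nakamura, alphabetically by surname: Kapoor before Moreau before Nakamura.
Order: Baptiste, Kapoor, Moreau, Nakamura, Tanaka, Harlow, Novak, Amari.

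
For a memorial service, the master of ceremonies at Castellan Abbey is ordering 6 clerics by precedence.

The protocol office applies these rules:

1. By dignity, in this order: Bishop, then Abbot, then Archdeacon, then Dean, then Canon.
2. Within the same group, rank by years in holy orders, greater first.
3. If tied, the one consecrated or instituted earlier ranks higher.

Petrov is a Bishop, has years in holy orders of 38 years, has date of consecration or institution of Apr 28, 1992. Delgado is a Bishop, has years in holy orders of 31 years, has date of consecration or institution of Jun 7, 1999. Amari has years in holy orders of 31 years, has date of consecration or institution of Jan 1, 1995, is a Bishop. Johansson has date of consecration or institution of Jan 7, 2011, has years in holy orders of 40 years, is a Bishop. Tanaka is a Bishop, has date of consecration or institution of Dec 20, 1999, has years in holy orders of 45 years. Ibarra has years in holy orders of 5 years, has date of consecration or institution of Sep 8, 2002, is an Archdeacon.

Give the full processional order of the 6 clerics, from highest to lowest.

Tanaka, Johansson, Petrov, Amari, Delgado, Ibarra

By dignity: Tanaka, Johansson, Petrov, Amari and Delgado (Bishop); then Ibarra (Archdeacon).
Among Tanaka, Johansson, Petrov, Amari and Delgado, by years in holy orders (higher first): Tanaka (45 years) before Johansson (40 years) before Petrov (38 years) before Amari and Delgado (31 years).
Among Amari and Delgado, by date of consecration or institution (earlier first): Amari (Jan 1, 1995) before Delgado (Jun 7, 1999).
Full order: Tanaka, Johansson, Petrov, Amari, Delgado, Ibarra.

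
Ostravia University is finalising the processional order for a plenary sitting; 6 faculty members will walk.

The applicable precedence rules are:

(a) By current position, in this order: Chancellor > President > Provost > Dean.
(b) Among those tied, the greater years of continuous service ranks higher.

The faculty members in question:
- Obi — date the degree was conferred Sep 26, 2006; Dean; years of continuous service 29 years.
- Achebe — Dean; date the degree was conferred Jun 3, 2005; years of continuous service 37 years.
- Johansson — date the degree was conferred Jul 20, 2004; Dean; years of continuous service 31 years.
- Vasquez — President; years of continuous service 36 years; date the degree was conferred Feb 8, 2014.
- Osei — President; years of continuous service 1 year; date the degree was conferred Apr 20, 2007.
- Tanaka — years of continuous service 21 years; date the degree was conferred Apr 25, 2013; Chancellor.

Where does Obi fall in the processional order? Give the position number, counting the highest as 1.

6

By current position: Tanaka (Chancellor); then Vasquez and Osei (President); then Achebe, Johansson and Obi (Dean).
Among Vasquez and Osei, by years of continuous service (higher first): Vasquez (36 years) before Osei (1 year).
Among Achebe, Johansson and Obi, by years of continuous service (higher first): Achebe (37 years) before Johansson (31 years) before Obi (29 years).
Order: Tanaka, Vasquez, Osei, Achebe, Johansson, Obi. So position 6.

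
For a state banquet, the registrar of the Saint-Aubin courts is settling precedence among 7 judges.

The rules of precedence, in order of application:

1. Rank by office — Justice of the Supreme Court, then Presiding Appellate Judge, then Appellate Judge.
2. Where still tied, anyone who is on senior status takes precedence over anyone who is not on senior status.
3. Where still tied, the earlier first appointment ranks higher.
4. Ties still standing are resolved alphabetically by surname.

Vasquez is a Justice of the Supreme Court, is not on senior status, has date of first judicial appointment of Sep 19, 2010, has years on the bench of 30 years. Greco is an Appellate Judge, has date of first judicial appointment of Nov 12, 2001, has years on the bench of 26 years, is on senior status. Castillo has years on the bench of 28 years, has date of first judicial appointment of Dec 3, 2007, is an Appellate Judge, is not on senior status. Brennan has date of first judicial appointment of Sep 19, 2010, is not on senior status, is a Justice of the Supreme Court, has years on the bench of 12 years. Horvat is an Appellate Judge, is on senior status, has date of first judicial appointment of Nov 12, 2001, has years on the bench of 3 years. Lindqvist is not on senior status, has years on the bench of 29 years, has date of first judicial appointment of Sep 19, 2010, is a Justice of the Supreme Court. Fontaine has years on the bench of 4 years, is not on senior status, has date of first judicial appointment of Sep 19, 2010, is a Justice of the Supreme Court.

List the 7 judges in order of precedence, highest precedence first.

By office: Brennan, Fontaine, Lindqvist and Vasquez (Justice of the Supreme Court); then Greco, Horvat and Castillo (Appellate Judge).
Brennan, Fontaine, Lindqvist and Vasquez are each not on senior status, so the next rule applies.
Brennan, Fontaine, Lindqvist and Vasquez all have date of first judicial appointment Sep 19, 2010, so the next rule applies.
Among Brennan, Fontaine, Lindqvist and Vasquez, alphabetically by surname: Brennan before Fontaine before Lindqvist before Vasquez.
Among Greco, Horvat and Castillo, on senior status before not on senior status: Greco and Horvat (on senior status) before Castillo (not on senior status).
Greco and Horvat both have date of first judicial appointment Nov 12, 2001, so the next rule applies.
Among Greco and Horvat, alphabetically by surname: Greco before Horvat.
Full order: Brennan, Fontaine, Lindqvist, Vasquez, Greco, Horvat, Castillo.

Brennan, Fontaine, Lindqvist, Vasquez, Greco, Horvat, Castillo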